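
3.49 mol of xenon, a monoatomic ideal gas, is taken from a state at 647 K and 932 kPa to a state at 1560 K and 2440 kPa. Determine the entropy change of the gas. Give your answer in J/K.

ΔS = nC_p ln(T₂/T₁) − nR ln(P₂/P₁), with C_p = 5R/2 = 20.79 J mol⁻¹ K⁻¹ for a monoatomic ideal gas.
ΔS = 3.49 × [20.79 × ln(1560/647) − 8.314 × ln(2440/932)] = 35.9 J/K.

ΔS = 35.9 J/K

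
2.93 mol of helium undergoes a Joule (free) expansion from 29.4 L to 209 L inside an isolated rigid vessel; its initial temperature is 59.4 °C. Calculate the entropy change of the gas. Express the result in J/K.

ΔS_gas = 47.8 J/K

For an ideal gas in free expansion Q = 0 and W = 0, so T is unchanged.
Entropy is a state function; using a reversible isothermal path, ΔS_gas = nR ln(V₂/V₁) = 2.93 × 8.314 × ln(209/29.4) = 47.8 J/K.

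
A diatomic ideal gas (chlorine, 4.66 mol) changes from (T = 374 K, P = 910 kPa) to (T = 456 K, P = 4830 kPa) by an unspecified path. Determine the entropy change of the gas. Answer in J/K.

ΔS = -37.8 J/K

ΔS = nC_p ln(T₂/T₁) − nR ln(P₂/P₁), with C_p = 7R/2 = 29.1 J mol⁻¹ K⁻¹ for a diatomic ideal gas.
ΔS = 4.66 × [29.1 × ln(456/374) − 8.314 × ln(4830/910)] = -37.8 J/K.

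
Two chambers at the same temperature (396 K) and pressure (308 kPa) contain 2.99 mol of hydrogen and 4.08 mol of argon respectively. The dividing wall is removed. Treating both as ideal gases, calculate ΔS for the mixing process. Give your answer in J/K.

Mole fractions: x_A = 2.99/7.07 = 0.423, x_B = 0.577.
ΔS_mix = −R(n_A ln x_A + n_B ln x_B) = −8.314 × (2.99 ln 0.423 + 4.08 ln 0.577) = 40 J/K.

ΔS_mix = 40 J/K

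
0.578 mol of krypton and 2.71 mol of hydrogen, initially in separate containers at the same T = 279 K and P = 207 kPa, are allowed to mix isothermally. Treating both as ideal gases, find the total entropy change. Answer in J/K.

Mole fractions: x_A = 0.578/3.29 = 0.176, x_B = 0.824.
ΔS_mix = −R(n_A ln x_A + n_B ln x_B) = −8.314 × (0.578 ln 0.176 + 2.71 ln 0.824) = 12.7 J/K.

ΔS_mix = 12.7 J/K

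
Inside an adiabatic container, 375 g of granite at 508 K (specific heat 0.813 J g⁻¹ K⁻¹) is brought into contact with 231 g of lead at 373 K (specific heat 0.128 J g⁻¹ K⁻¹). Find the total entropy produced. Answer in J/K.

ΔS_total = 1.18 J/K

Energy balance: T_f = (m₁c₁T₁ + m₂c₂T₂)/(m₁c₁ + m₂c₂) = 496.06 K.
ΔS₁ = m₁c₁ ln(T_f/T₁) = 304.875 × ln(496.06/508) = -7.248 J/K.
ΔS₂ = m₂c₂ ln(T_f/T₂) = 29.568 × ln(496.06/373) = 8.431 J/K.
ΔS_total = -7.248 + 8.431 = 1.18 J/K.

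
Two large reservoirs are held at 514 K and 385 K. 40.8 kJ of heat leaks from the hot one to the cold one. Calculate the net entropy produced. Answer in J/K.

ΔS_total = 26.6 J/K

ΔS_hot = −Q/T_H = −40800/514 = -79.38 J/K and ΔS_cold = +Q/T_C = 40800/385 = 106 J/K.
ΔS_total = -79.38 + 106 = 26.6 J/K, positive as the second law requires.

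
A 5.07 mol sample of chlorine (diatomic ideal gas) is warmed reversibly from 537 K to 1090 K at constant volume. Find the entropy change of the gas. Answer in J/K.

ΔS = 74.6 J/K

At constant volume, ΔS = nC_V ln(T₂/T₁) with C_V = 5R/2 = 20.79 J mol⁻¹ K⁻¹.
ΔS = 5.07 × 20.79 × ln(1090/537) = 74.6 J/K.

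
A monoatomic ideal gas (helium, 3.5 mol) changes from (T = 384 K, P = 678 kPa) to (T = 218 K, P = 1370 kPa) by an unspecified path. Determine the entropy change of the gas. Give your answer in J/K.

ΔS = -61.7 J/K

ΔS = nC_p ln(T₂/T₁) − nR ln(P₂/P₁), with C_p = 5R/2 = 20.79 J mol⁻¹ K⁻¹ for a monoatomic ideal gas.
ΔS = 3.5 × [20.79 × ln(218/384) − 8.314 × ln(1370/678)] = -61.7 J/K.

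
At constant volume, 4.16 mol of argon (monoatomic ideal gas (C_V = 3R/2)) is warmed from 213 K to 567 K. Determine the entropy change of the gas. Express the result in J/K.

At constant volume, ΔS = nC_V ln(T₂/T₁) with C_V = 3R/2 = 12.47 J mol⁻¹ K⁻¹.
ΔS = 4.16 × 12.47 × ln(567/213) = 50.8 J/K.

ΔS = 50.8 J/K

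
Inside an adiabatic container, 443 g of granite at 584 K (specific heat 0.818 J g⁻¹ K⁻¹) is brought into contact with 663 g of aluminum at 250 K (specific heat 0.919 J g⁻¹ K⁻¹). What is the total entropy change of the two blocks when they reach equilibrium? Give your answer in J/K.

ΔS_total = 85.4 J/K

Energy balance: T_f = (m₁c₁T₁ + m₂c₂T₂)/(m₁c₁ + m₂c₂) = 374.56 K.
ΔS₁ = m₁c₁ ln(T_f/T₁) = 362.374 × ln(374.56/584) = -160.9 J/K.
ΔS₂ = m₂c₂ ln(T_f/T₂) = 609.297 × ln(374.56/250) = 246.3 J/K.
ΔS_total = -160.9 + 246.3 = 85.4 J/K.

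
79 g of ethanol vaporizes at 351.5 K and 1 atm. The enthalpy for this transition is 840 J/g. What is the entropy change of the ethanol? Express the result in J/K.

Heat absorbed by the substance: Q = mL = 79 × 840 = 66360 J.
At constant T, ΔS = Q_rev/T = 66360 / 351.5 = 189 J/K.

ΔS = 189 J/K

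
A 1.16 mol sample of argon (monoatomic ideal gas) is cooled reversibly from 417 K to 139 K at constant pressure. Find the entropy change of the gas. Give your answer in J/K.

At constant pressure, ΔS = nC_p ln(T₂/T₁) with C_p = 5R/2 = 20.79 J mol⁻¹ K⁻¹.
ΔS = 1.16 × 20.79 × ln(139/417) = -26.5 J/K.

ΔS = -26.5 J/K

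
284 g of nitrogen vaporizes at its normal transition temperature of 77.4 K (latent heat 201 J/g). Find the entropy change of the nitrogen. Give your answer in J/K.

Heat absorbed by the substance: Q = mL = 284 × 201 = 57084 J.
At constant T, ΔS = Q_rev/T = 57084 / 77.4 = 738 J/K.

ΔS = 738 J/K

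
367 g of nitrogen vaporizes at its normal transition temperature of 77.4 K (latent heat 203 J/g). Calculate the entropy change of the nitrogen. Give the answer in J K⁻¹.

Heat absorbed by the substance: Q = mL = 367 × 203 = 74501 J.
At constant T, ΔS = Q_rev/T = 74501 / 77.4 = 963 J/K.

ΔS = 963 J/K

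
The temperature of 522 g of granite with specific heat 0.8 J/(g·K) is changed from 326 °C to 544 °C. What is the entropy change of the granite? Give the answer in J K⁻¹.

ΔS = 130 J/K

In kelvin: T₁ = 599.15 K, T₂ = 817.15 K. ΔS = ∫dQ_rev/T = m c ln(T₂/T₁) = 522 × 0.8 × ln(817.15/599.15) = 130 J/K.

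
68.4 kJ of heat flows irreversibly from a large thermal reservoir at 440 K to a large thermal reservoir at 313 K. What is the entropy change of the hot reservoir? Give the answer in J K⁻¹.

ΔS_hot = -155 J/K

The hot reservoir loses heat Q, so ΔS_hot = −Q/T_H = −68400/440 = -155 J/K.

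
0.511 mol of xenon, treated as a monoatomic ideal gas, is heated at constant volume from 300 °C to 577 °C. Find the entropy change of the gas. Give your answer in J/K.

In kelvin: T₁ = 573.15 K, T₂ = 850.15 K. At constant volume, ΔS = nC_V ln(T₂/T₁) with C_V = 3R/2 = 12.47 J mol⁻¹ K⁻¹.
ΔS = 0.511 × 12.47 × ln(850.15/573.15) = 2.51 J/K.

ΔS = 2.51 J/K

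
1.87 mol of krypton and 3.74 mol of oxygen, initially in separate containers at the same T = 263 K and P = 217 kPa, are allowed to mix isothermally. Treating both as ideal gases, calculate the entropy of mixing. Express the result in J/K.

Mole fractions: x_A = 1.87/5.61 = 0.333, x_B = 0.667.
ΔS_mix = −R(n_A ln x_A + n_B ln x_B) = −8.314 × (1.87 ln 0.333 + 3.74 ln 0.667) = 29.7 J/K.

ΔS_mix = 29.7 J/K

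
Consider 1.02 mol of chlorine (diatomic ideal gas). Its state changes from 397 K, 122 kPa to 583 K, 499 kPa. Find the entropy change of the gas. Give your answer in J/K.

ΔS = nC_p ln(T₂/T₁) − nR ln(P₂/P₁), with C_p = 7R/2 = 29.1 J mol⁻¹ K⁻¹ for a diatomic ideal gas.
ΔS = 1.02 × [29.1 × ln(583/397) − 8.314 × ln(499/122)] = -0.54 J/K.

ΔS = -0.54 J/K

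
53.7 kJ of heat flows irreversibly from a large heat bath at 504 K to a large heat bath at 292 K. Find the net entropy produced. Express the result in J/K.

ΔS_hot = −Q/T_H = −53700/504 = -106.5 J/K and ΔS_cold = +Q/T_C = 53700/292 = 183.9 J/K.
ΔS_total = -106.5 + 183.9 = 77.4 J/K, positive as the second law requires.

ΔS_total = 77.4 J/K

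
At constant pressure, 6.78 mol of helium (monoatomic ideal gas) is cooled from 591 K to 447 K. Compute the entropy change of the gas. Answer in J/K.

At constant pressure, ΔS = nC_p ln(T₂/T₁) with C_p = 5R/2 = 20.79 J mol⁻¹ K⁻¹.
ΔS = 6.78 × 20.79 × ln(447/591) = -39.4 J/K.

ΔS = -39.4 J/K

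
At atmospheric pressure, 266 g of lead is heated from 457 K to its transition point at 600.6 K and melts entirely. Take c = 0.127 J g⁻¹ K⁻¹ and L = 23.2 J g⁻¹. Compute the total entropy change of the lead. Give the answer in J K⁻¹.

ΔS = 19.5 J/K

Warming step: ΔS₁ = m c ln(T_tr/T_i) = 266 × 0.127 × ln(600.6/457) = 9.231 J/K.
Phase change: ΔS₂ = +mL/T_tr = 266 × 23.2 / 600.6 = 10.28 J/K.
ΔS_total = (9.231) + (10.28) = 19.5 J/K.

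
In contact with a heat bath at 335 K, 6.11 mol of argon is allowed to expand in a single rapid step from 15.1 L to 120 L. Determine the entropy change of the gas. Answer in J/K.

Entropy is a state function, so ΔS_gas depends only on the end states.
For an isothermal ideal gas ΔS_gas = nR ln(V₂/V₁) = 6.11 × 8.314 × ln(120/15.1) = 105 J/K.

ΔS_gas = 105 J/K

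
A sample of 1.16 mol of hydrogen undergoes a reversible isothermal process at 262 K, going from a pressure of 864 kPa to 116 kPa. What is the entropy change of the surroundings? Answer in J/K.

ΔS_surr = -19.4 J/K

For an isothermal ideal gas ΔS_gas = nR ln(P₁/P₂) = 1.16 × 8.314 × ln(864/116) = 19.4 J/K.
The process is reversible, so ΔS_surr = −ΔS_gas = -19.4 J/K and ΔS_universe = 0.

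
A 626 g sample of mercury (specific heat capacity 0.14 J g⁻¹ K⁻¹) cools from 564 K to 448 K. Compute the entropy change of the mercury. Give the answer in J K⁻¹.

ΔS = ∫dQ_rev/T = m c ln(T₂/T₁) = 626 × 0.14 × ln(448/564) = -20.2 J/K.

ΔS = -20.2 J/K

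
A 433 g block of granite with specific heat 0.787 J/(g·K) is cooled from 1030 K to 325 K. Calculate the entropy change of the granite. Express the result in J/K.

ΔS = -393 J/K

ΔS = ∫dQ_rev/T = m c ln(T₂/T₁) = 433 × 0.787 × ln(325/1030) = -393 J/K.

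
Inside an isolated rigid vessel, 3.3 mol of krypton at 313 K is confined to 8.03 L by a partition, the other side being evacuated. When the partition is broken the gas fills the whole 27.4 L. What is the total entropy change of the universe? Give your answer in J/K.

ΔS_universe = 33.7 J/K

No heat is exchanged and no work is done, so the ideal-gas temperature stays constant.
Entropy is a state function; using a reversible isothermal path, ΔS_gas = nR ln(V₂/V₁) = 3.3 × 8.314 × ln(27.4/8.03) = 33.7 J/K.
The insulated surroundings exchange no heat, so ΔS_surr = 0 and ΔS_universe = ΔS_gas.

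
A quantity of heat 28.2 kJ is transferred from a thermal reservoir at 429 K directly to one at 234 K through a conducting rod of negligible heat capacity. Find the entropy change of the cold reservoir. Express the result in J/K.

ΔS_cold = 121 J/K

The cold reservoir gains heat Q, so ΔS_cold = +Q/T_C = 28200/234 = 121 J/K.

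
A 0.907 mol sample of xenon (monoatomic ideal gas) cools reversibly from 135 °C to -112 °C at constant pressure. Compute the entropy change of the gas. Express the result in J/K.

In kelvin: T₁ = 408.15 K, T₂ = 161.15 K. At constant pressure, ΔS = nC_p ln(T₂/T₁) with C_p = 5R/2 = 20.79 J mol⁻¹ K⁻¹.
ΔS = 0.907 × 20.79 × ln(161.15/408.15) = -17.5 J/K.

ΔS = -17.5 J/K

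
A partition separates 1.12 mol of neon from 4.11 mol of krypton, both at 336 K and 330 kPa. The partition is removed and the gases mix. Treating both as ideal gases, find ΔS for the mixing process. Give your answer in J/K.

ΔS_mix = 22.6 J/K

Mole fractions: x_A = 1.12/5.23 = 0.214, x_B = 0.786.
ΔS_mix = −R(n_A ln x_A + n_B ln x_B) = −8.314 × (1.12 ln 0.214 + 4.11 ln 0.786) = 22.6 J/K.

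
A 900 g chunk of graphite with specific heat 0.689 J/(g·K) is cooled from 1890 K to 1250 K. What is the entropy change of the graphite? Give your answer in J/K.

ΔS = -256 J/K

ΔS = ∫dQ_rev/T = m c ln(T₂/T₁) = 900 × 0.689 × ln(1250/1890) = -256 J/K.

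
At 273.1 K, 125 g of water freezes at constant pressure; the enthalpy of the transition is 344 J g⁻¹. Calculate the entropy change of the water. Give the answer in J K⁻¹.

Heat released by the substance: Q = −mL = −125 × 344 = −43000 J.
At constant T, ΔS = Q_rev/T = −43000 / 273.1 = -157 J/K.

ΔS = -157 J/K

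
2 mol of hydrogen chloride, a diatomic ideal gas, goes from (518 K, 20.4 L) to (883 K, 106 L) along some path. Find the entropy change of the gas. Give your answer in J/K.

ΔS = 49.6 J/K

Entropy is a state function: ΔS = nC_V ln(T₂/T₁) + nR ln(V₂/V₁), with C_V = 5R/2 = 20.79 J mol⁻¹ K⁻¹ for a diatomic ideal gas.
ΔS = 2 × [20.79 × ln(883/518) + 8.314 × ln(106/20.4)] = 49.6 J/K.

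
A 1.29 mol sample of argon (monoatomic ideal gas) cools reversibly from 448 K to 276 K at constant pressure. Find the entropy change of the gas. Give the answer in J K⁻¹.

At constant pressure, ΔS = nC_p ln(T₂/T₁) with C_p = 5R/2 = 20.79 J mol⁻¹ K⁻¹.
ΔS = 1.29 × 20.79 × ln(276/448) = -13 J/K.

ΔS = -13 J/K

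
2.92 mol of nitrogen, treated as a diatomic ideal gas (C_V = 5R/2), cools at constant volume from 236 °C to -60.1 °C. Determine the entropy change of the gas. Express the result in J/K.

In kelvin: T₁ = 509.15 K, T₂ = 213.05 K. At constant volume, ΔS = nC_V ln(T₂/T₁) with C_V = 5R/2 = 20.79 J mol⁻¹ K⁻¹.
ΔS = 2.92 × 20.79 × ln(213.05/509.15) = -52.9 J/K.

ΔS = -52.9 J/K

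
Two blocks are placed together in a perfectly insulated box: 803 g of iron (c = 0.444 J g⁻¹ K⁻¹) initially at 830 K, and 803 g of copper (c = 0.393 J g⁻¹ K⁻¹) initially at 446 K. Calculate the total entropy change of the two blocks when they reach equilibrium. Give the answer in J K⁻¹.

ΔS_total = 31.4 J/K

Energy balance: T_f = (m₁c₁T₁ + m₂c₂T₂)/(m₁c₁ + m₂c₂) = 649.7 K.
ΔS₁ = m₁c₁ ln(T_f/T₁) = 356.532 × ln(649.7/830) = -87.32 J/K.
ΔS₂ = m₂c₂ ln(T_f/T₂) = 315.579 × ln(649.7/446) = 118.7 J/K.
ΔS_total = -87.32 + 118.7 = 31.4 J/K.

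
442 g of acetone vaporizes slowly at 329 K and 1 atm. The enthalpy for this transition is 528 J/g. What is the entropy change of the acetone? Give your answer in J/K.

Heat absorbed by the substance: Q = mL = 442 × 528 = 233376 J.
At constant T, ΔS = Q_rev/T = 233376 / 329 = 709 J/K.

ΔS = 709 J/K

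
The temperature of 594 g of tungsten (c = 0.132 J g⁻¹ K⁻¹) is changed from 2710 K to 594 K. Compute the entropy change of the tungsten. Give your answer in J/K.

ΔS = ∫dQ_rev/T = m c ln(T₂/T₁) = 594 × 0.132 × ln(594/2710) = -119 J/K.

ΔS = -119 J/K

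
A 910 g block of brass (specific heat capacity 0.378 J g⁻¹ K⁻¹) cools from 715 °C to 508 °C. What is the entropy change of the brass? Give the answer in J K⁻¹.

ΔS = -80.9 J/K

In kelvin: T₁ = 988.15 K, T₂ = 781.15 K. ΔS = ∫dQ_rev/T = m c ln(T₂/T₁) = 910 × 0.378 × ln(781.15/988.15) = -80.9 J/K.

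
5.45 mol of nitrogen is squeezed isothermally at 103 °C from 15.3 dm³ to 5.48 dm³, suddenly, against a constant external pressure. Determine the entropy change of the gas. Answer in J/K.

ΔS_gas = -46.5 J/K

Entropy is a state function, so ΔS_gas depends only on the end states.
For an isothermal ideal gas ΔS_gas = nR ln(V₂/V₁) = 5.45 × 8.314 × ln(5.48/15.3) = -46.5 J/K.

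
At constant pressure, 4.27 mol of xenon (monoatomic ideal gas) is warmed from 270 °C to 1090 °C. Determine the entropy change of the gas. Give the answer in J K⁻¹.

ΔS = 81.7 J/K

In kelvin: T₁ = 543.15 K, T₂ = 1363.15 K. At constant pressure, ΔS = nC_p ln(T₂/T₁) with C_p = 5R/2 = 20.79 J mol⁻¹ K⁻¹.
ΔS = 4.27 × 20.79 × ln(1363.15/543.15) = 81.7 J/K.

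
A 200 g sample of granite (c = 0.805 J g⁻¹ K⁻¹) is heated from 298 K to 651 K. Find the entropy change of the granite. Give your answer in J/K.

ΔS = ∫dQ_rev/T = m c ln(T₂/T₁) = 200 × 0.805 × ln(651/298) = 126 J/K.

ΔS = 126 J/K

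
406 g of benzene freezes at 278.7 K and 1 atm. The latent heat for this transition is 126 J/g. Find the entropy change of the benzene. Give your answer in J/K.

Heat released by the substance: Q = −mL = −406 × 126 = −51156 J.
At constant T, ΔS = Q_rev/T = −51156 / 278.7 = -184 J/K.

ΔS = -184 J/K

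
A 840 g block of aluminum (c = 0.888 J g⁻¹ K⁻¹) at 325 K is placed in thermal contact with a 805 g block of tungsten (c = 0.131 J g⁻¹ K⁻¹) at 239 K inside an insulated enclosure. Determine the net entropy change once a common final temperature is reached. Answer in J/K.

ΔS_total = 4.04 J/K

Energy balance: T_f = (m₁c₁T₁ + m₂c₂T₂)/(m₁c₁ + m₂c₂) = 314.35 K.
ΔS₁ = m₁c₁ ln(T_f/T₁) = 745.92 × ln(314.35/325) = -24.86 J/K.
ΔS₂ = m₂c₂ ln(T_f/T₂) = 105.455 × ln(314.35/239) = 28.9 J/K.
ΔS_total = -24.86 + 28.9 = 4.04 J/K.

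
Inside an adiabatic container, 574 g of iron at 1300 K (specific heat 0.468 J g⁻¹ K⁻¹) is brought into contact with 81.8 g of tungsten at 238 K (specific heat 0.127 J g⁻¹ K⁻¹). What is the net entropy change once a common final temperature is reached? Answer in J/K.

ΔS_total = 9.02 J/K

Energy balance: T_f = (m₁c₁T₁ + m₂c₂T₂)/(m₁c₁ + m₂c₂) = 1260.5 K.
ΔS₁ = m₁c₁ ln(T_f/T₁) = 268.632 × ln(1260.5/1300) = -8.298 J/K.
ΔS₂ = m₂c₂ ln(T_f/T₂) = 10.3886 × ln(1260.5/238) = 17.32 J/K.
ΔS_total = -8.298 + 17.32 = 9.02 J/K.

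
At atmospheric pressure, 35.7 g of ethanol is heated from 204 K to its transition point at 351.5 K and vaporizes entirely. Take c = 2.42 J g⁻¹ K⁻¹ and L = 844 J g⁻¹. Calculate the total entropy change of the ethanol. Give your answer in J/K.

Warming step: ΔS₁ = m c ln(T_tr/T_i) = 35.7 × 2.42 × ln(351.5/204) = 47.01 J/K.
Phase change: ΔS₂ = +mL/T_tr = 35.7 × 844 / 351.5 = 85.72 J/K.
ΔS_total = (47.01) + (85.72) = 133 J/K.

ΔS = 133 J/K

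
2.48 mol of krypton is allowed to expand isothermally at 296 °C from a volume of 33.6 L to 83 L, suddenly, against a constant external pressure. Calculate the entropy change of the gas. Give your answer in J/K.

ΔS_gas = 18.6 J/K

Entropy is a state function, so ΔS_gas depends only on the end states.
For an isothermal ideal gas ΔS_gas = nR ln(V₂/V₁) = 2.48 × 8.314 × ln(83/33.6) = 18.6 J/K.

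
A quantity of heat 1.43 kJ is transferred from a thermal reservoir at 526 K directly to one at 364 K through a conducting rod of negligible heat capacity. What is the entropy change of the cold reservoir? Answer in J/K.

The cold reservoir gains heat Q, so ΔS_cold = +Q/T_C = 1430/364 = 3.93 J/K.

ΔS_cold = 3.93 J/K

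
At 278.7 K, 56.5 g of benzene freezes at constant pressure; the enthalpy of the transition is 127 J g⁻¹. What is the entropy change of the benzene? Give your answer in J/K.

ΔS = -25.7 J/K

Heat released by the substance: Q = −mL = −56.5 × 127 = −7175.5 J.
At constant T, ΔS = Q_rev/T = −7175.5 / 278.7 = -25.7 J/K.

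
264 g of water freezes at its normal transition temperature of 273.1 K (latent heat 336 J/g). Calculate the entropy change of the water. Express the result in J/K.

Heat released by the substance: Q = −mL = −264 × 336 = −88704 J.
At constant T, ΔS = Q_rev/T = −88704 / 273.1 = -325 J/K.

ΔS = -325 J/K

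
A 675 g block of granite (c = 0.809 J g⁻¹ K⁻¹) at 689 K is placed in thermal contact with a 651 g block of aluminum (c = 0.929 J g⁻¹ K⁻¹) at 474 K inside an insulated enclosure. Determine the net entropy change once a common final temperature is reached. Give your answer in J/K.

Energy balance: T_f = (m₁c₁T₁ + m₂c₂T₂)/(m₁c₁ + m₂c₂) = 576.02 K.
ΔS₁ = m₁c₁ ln(T_f/T₁) = 546.075 × ln(576.02/689) = -97.8 J/K.
ΔS₂ = m₂c₂ ln(T_f/T₂) = 604.779 × ln(576.02/474) = 117.9 J/K.
ΔS_total = -97.8 + 117.9 = 20.1 J/K.

ΔS_total = 20.1 J/K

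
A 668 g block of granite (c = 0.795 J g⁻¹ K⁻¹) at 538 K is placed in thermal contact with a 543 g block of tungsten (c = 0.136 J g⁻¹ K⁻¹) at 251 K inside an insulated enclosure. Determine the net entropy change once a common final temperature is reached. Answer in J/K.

ΔS_total = 15.6 J/K

Energy balance: T_f = (m₁c₁T₁ + m₂c₂T₂)/(m₁c₁ + m₂c₂) = 502.96 K.
ΔS₁ = m₁c₁ ln(T_f/T₁) = 531.06 × ln(502.96/538) = -35.76 J/K.
ΔS₂ = m₂c₂ ln(T_f/T₂) = 73.848 × ln(502.96/251) = 51.33 J/K.
ΔS_total = -35.76 + 51.33 = 15.6 J/K.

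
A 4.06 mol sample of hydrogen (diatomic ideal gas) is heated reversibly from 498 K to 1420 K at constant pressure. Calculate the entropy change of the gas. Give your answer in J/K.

At constant pressure, ΔS = nC_p ln(T₂/T₁) with C_p = 7R/2 = 29.1 J mol⁻¹ K⁻¹.
ΔS = 4.06 × 29.1 × ln(1420/498) = 124 J/K.

ΔS = 124 J/K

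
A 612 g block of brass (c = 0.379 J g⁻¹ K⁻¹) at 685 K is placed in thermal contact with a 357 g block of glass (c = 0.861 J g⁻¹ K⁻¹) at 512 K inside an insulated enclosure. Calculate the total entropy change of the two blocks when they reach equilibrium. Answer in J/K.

ΔS_total = 5.66 J/K

Energy balance: T_f = (m₁c₁T₁ + m₂c₂T₂)/(m₁c₁ + m₂c₂) = 586.4 K.
ΔS₁ = m₁c₁ ln(T_f/T₁) = 231.948 × ln(586.4/685) = -36.05 J/K.
ΔS₂ = m₂c₂ ln(T_f/T₂) = 307.377 × ln(586.4/512) = 41.71 J/K.
ΔS_total = -36.05 + 41.71 = 5.66 J/K.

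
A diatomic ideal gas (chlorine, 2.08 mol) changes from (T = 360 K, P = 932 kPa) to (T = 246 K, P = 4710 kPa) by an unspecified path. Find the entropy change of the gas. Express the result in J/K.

ΔS = -51.1 J/K

ΔS = nC_p ln(T₂/T₁) − nR ln(P₂/P₁), with C_p = 7R/2 = 29.1 J mol⁻¹ K⁻¹ for a diatomic ideal gas.
ΔS = 2.08 × [29.1 × ln(246/360) − 8.314 × ln(4710/932)] = -51.1 J/K.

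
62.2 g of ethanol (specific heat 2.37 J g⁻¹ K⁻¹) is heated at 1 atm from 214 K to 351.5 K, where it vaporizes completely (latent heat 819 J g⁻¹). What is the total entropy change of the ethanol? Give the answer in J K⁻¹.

ΔS = 218 J/K

Warming step: ΔS₁ = m c ln(T_tr/T_i) = 62.2 × 2.37 × ln(351.5/214) = 73.15 J/K.
Phase change: ΔS₂ = +mL/T_tr = 62.2 × 819 / 351.5 = 144.9 J/K.
ΔS_total = (73.15) + (144.9) = 218 J/K.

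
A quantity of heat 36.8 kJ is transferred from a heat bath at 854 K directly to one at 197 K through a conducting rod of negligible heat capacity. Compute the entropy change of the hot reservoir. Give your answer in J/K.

ΔS_hot = -43.1 J/K

The hot reservoir loses heat Q, so ΔS_hot = −Q/T_H = −36800/854 = -43.1 J/K.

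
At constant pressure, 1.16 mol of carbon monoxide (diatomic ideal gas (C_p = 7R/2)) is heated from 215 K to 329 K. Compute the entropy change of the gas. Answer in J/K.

At constant pressure, ΔS = nC_p ln(T₂/T₁) with C_p = 7R/2 = 29.1 J mol⁻¹ K⁻¹.
ΔS = 1.16 × 29.1 × ln(329/215) = 14.4 J/K.

ΔS = 14.4 J/K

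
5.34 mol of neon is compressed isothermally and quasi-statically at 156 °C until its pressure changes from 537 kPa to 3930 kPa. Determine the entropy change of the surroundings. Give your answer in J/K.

ΔS_surr = 88.4 J/K

For an isothermal ideal gas ΔS_gas = nR ln(P₁/P₂) = 5.34 × 8.314 × ln(537/3930) = -88.4 J/K.
The process is reversible, so ΔS_surr = −ΔS_gas = 88.4 J/K and ΔS_universe = 0.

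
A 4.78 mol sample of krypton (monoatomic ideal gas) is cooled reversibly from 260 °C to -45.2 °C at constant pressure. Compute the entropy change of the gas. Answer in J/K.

In kelvin: T₁ = 533.15 K, T₂ = 227.95 K. At constant pressure, ΔS = nC_p ln(T₂/T₁) with C_p = 5R/2 = 20.79 J mol⁻¹ K⁻¹.
ΔS = 4.78 × 20.79 × ln(227.95/533.15) = -84.4 J/K.

ΔS = -84.4 J/K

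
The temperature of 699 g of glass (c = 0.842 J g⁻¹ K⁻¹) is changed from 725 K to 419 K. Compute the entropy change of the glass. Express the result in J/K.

ΔS = ∫dQ_rev/T = m c ln(T₂/T₁) = 699 × 0.842 × ln(419/725) = -323 J/K.

ΔS = -323 J/K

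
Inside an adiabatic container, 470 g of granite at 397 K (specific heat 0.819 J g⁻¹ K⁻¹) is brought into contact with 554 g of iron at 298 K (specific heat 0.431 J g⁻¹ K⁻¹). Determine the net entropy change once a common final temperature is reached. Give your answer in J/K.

Energy balance: T_f = (m₁c₁T₁ + m₂c₂T₂)/(m₁c₁ + m₂c₂) = 359.1 K.
ΔS₁ = m₁c₁ ln(T_f/T₁) = 384.93 × ln(359.1/397) = -38.62 J/K.
ΔS₂ = m₂c₂ ln(T_f/T₂) = 238.774 × ln(359.1/298) = 44.53 J/K.
ΔS_total = -38.62 + 44.53 = 5.91 J/K.

ΔS_total = 5.91 J/K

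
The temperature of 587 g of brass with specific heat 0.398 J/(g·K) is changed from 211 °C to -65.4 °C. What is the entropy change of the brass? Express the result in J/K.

ΔS = -198 J/K

In kelvin: T₁ = 484.15 K, T₂ = 207.75 K. ΔS = ∫dQ_rev/T = m c ln(T₂/T₁) = 587 × 0.398 × ln(207.75/484.15) = -198 J/K.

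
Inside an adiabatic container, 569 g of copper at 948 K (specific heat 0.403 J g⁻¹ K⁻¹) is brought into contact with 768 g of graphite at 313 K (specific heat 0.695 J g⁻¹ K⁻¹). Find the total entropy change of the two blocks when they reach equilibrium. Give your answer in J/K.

Energy balance: T_f = (m₁c₁T₁ + m₂c₂T₂)/(m₁c₁ + m₂c₂) = 503.82 K.
ΔS₁ = m₁c₁ ln(T_f/T₁) = 229.307 × ln(503.82/948) = -145 J/K.
ΔS₂ = m₂c₂ ln(T_f/T₂) = 533.76 × ln(503.82/313) = 254.1 J/K.
ΔS_total = -145 + 254.1 = 109 J/K.

ΔS_total = 109 J/K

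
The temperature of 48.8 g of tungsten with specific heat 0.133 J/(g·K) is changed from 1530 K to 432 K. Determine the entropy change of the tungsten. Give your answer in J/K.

ΔS = ∫dQ_rev/T = m c ln(T₂/T₁) = 48.8 × 0.133 × ln(432/1530) = -8.21 J/K.

ΔS = -8.21 J/K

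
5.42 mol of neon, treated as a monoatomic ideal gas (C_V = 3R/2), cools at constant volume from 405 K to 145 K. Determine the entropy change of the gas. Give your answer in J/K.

ΔS = -69.4 J/K

At constant volume, ΔS = nC_V ln(T₂/T₁) with C_V = 3R/2 = 12.47 J mol⁻¹ K⁻¹.
ΔS = 5.42 × 12.47 × ln(145/405) = -69.4 J/K.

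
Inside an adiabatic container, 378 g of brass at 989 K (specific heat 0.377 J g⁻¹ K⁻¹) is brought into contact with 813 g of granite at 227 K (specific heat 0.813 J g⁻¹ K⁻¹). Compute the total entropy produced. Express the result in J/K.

Energy balance: T_f = (m₁c₁T₁ + m₂c₂T₂)/(m₁c₁ + m₂c₂) = 362.15 K.
ΔS₁ = m₁c₁ ln(T_f/T₁) = 142.506 × ln(362.15/989) = -143.2 J/K.
ΔS₂ = m₂c₂ ln(T_f/T₂) = 660.969 × ln(362.15/227) = 308.7 J/K.
ΔS_total = -143.2 + 308.7 = 166 J/K.

ΔS_total = 166 J/K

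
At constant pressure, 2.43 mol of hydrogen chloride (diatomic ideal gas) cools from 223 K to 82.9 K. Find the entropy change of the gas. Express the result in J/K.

At constant pressure, ΔS = nC_p ln(T₂/T₁) with C_p = 7R/2 = 29.1 J mol⁻¹ K⁻¹.
ΔS = 2.43 × 29.1 × ln(82.9/223) = -70 J/K.

ΔS = -70 J/K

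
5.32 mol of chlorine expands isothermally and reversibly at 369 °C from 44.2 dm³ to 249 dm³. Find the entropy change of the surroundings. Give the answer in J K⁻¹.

For an isothermal ideal gas ΔS_gas = nR ln(V₂/V₁) = 5.32 × 8.314 × ln(249/44.2) = 76.5 J/K.
The process is reversible, so ΔS_surr = −ΔS_gas = -76.5 J/K and ΔS_universe = 0.

ΔS_surr = -76.5 J/K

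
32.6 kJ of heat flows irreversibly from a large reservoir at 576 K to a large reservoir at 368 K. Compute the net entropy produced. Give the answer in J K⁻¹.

ΔS_hot = −Q/T_H = −32600/576 = -56.6 J/K and ΔS_cold = +Q/T_C = 32600/368 = 88.59 J/K.
ΔS_total = -56.6 + 88.59 = 32 J/K, positive as the second law requires.

ΔS_total = 32 J/K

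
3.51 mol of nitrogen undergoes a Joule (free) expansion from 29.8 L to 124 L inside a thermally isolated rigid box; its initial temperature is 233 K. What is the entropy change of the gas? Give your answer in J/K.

For an ideal gas in free expansion Q = 0 and W = 0, so T is unchanged.
Entropy is a state function; using a reversible isothermal path, ΔS_gas = nR ln(V₂/V₁) = 3.51 × 8.314 × ln(124/29.8) = 41.6 J/K.

ΔS_gas = 41.6 J/K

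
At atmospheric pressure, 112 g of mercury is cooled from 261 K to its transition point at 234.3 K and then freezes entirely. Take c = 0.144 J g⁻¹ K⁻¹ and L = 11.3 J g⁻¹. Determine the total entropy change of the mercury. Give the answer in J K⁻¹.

ΔS = -7.14 J/K

Cooling step: ΔS₁ = m c ln(T_tr/T_i) = 112 × 0.144 × ln(234.3/261) = -1.741 J/K.
Phase change: ΔS₂ = −mL/T_tr = −112 × 11.3 / 234.3 = -5.402 J/K.
ΔS_total = (-1.741) + (-5.402) = -7.14 J/K.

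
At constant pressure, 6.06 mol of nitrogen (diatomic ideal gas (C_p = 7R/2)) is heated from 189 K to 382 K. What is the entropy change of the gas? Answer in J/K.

ΔS = 124 J/K

At constant pressure, ΔS = nC_p ln(T₂/T₁) with C_p = 7R/2 = 29.1 J mol⁻¹ K⁻¹.
ΔS = 6.06 × 29.1 × ln(382/189) = 124 J/K.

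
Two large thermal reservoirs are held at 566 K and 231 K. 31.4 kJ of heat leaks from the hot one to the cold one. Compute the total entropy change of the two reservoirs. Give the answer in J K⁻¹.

ΔS_hot = −Q/T_H = −31400/566 = -55.477 J/K and ΔS_cold = +Q/T_C = 31400/231 = 135.93 J/K.
ΔS_total = -55.477 + 135.93 = 80.5 J/K, positive as the second law requires.

ΔS_total = 80.5 J/K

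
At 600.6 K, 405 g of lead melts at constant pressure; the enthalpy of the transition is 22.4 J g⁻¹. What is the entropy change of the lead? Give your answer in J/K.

ΔS = 15.1 J/K

Heat absorbed by the substance: Q = mL = 405 × 22.4 = 9072 J.
At constant T, ΔS = Q_rev/T = 9072 / 600.6 = 15.1 J/K.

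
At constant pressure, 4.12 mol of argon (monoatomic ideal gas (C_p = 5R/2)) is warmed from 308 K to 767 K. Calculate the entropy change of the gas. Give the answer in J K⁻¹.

ΔS = 78.1 J/K

At constant pressure, ΔS = nC_p ln(T₂/T₁) with C_p = 5R/2 = 20.79 J mol⁻¹ K⁻¹.
ΔS = 4.12 × 20.79 × ln(767/308) = 78.1 J/K.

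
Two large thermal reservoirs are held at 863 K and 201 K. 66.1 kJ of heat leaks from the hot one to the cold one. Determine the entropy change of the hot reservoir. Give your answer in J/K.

The hot reservoir loses heat Q, so ΔS_hot = −Q/T_H = −66100/863 = -76.6 J/K.

ΔS_hot = -76.6 J/K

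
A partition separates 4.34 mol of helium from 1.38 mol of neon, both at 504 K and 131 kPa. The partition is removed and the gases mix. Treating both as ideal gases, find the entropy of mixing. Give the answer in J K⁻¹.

Mole fractions: x_A = 4.34/5.72 = 0.759, x_B = 0.241.
ΔS_mix = −R(n_A ln x_A + n_B ln x_B) = −8.314 × (4.34 ln 0.759 + 1.38 ln 0.241) = 26.3 J/K.

ΔS_mix = 26.3 J/K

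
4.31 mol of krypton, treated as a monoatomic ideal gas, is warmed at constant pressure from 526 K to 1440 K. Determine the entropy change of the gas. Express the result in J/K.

At constant pressure, ΔS = nC_p ln(T₂/T₁) with C_p = 5R/2 = 20.79 J mol⁻¹ K⁻¹.
ΔS = 4.31 × 20.79 × ln(1440/526) = 90.2 J/K.

ΔS = 90.2 J/K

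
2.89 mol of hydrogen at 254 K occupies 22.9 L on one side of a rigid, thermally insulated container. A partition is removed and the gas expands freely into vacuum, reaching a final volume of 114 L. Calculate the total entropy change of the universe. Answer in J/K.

ΔS_universe = 38.6 J/K

No heat is exchanged and no work is done, so the ideal-gas temperature stays constant.
Entropy is a state function; using a reversible isothermal path, ΔS_gas = nR ln(V₂/V₁) = 2.89 × 8.314 × ln(114/22.9) = 38.6 J/K.
The insulated surroundings exchange no heat, so ΔS_surr = 0 and ΔS_universe = ΔS_gas.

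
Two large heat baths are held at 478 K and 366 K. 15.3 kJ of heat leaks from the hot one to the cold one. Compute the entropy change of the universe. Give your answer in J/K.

ΔS_hot = −Q/T_H = −15300/478 = -32.01 J/K and ΔS_cold = +Q/T_C = 15300/366 = 41.8 J/K.
ΔS_total = -32.01 + 41.8 = 9.79 J/K, positive as the second law requires.

ΔS_total = 9.79 J/K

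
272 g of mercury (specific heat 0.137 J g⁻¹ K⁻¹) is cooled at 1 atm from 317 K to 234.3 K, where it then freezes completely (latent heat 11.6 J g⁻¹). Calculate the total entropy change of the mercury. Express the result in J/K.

Cooling step: ΔS₁ = m c ln(T_tr/T_i) = 272 × 0.137 × ln(234.3/317) = -11.26 J/K.
Phase change: ΔS₂ = −mL/T_tr = −272 × 11.6 / 234.3 = -13.47 J/K.
ΔS_total = (-11.26) + (-13.47) = -24.7 J/K.

ΔS = -24.7 J/K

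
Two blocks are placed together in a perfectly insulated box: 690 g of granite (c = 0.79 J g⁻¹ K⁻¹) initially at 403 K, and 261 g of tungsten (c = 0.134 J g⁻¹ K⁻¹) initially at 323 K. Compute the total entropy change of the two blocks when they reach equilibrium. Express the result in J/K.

Energy balance: T_f = (m₁c₁T₁ + m₂c₂T₂)/(m₁c₁ + m₂c₂) = 398.18 K.
ΔS₁ = m₁c₁ ln(T_f/T₁) = 545.1 × ln(398.18/403) = -6.563 J/K.
ΔS₂ = m₂c₂ ln(T_f/T₂) = 34.974 × ln(398.18/323) = 7.318 J/K.
ΔS_total = -6.563 + 7.318 = 0.755 J/K.

ΔS_total = 0.755 J/K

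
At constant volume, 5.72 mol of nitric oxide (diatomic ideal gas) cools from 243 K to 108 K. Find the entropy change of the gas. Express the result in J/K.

ΔS = -96.4 J/K

At constant volume, ΔS = nC_V ln(T₂/T₁) with C_V = 5R/2 = 20.79 J mol⁻¹ K⁻¹.
ΔS = 5.72 × 20.79 × ln(108/243) = -96.4 J/K.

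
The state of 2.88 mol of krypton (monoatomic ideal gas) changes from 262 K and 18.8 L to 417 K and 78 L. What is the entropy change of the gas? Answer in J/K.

ΔS = 50.8 J/K

Entropy is a state function: ΔS = nC_V ln(T₂/T₁) + nR ln(V₂/V₁), with C_V = 3R/2 = 12.47 J mol⁻¹ K⁻¹ for a monoatomic ideal gas.
ΔS = 2.88 × [12.47 × ln(417/262) + 8.314 × ln(78/18.8)] = 50.8 J/K.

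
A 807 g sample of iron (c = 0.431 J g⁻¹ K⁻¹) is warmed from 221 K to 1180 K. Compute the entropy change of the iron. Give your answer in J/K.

ΔS = 583 J/K

ΔS = ∫dQ_rev/T = m c ln(T₂/T₁) = 807 × 0.431 × ln(1180/221) = 583 J/K.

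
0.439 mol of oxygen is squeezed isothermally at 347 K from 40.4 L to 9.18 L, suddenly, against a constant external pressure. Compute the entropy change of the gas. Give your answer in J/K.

ΔS_gas = -5.41 J/K

Entropy is a state function, so ΔS_gas depends only on the end states.
For an isothermal ideal gas ΔS_gas = nR ln(V₂/V₁) = 0.439 × 8.314 × ln(9.18/40.4) = -5.41 J/K.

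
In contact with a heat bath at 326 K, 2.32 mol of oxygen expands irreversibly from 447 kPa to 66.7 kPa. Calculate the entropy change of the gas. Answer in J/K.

Entropy is a state function, so ΔS_gas depends only on the end states.
For an isothermal ideal gas ΔS_gas = nR ln(P₁/P₂) = 2.32 × 8.314 × ln(447/66.7) = 36.7 J/K.

ΔS_gas = 36.7 J/K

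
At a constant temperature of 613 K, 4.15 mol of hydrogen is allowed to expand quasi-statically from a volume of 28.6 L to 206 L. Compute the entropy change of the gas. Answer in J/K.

For an isothermal ideal gas ΔS_gas = nR ln(V₂/V₁) = 4.15 × 8.314 × ln(206/28.6) = 68.1 J/K.

ΔS_gas = 68.1 J/K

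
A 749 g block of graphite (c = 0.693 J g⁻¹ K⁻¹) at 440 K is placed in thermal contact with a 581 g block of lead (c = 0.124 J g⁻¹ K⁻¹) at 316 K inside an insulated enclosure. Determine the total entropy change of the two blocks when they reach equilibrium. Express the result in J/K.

Energy balance: T_f = (m₁c₁T₁ + m₂c₂T₂)/(m₁c₁ + m₂c₂) = 424.89 K.
ΔS₁ = m₁c₁ ln(T_f/T₁) = 519.057 × ln(424.89/440) = -18.14 J/K.
ΔS₂ = m₂c₂ ln(T_f/T₂) = 72.044 × ln(424.89/316) = 21.33 J/K.
ΔS_total = -18.14 + 21.33 = 3.19 J/K.

ΔS_total = 3.19 J/K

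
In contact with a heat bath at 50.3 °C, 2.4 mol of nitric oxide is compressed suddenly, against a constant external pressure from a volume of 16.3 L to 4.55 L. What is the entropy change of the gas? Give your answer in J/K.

Entropy is a state function, so ΔS_gas depends only on the end states.
For an isothermal ideal gas ΔS_gas = nR ln(V₂/V₁) = 2.4 × 8.314 × ln(4.55/16.3) = -25.5 J/K.

ΔS_gas = -25.5 J/K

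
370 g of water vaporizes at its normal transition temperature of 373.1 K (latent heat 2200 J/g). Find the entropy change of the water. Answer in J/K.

ΔS = 2180 J/K

Heat absorbed by the substance: Q = mL = 370 × 2200 = 814000 J.
At constant T, ΔS = Q_rev/T = 814000 / 373.1 = 2180 J/K.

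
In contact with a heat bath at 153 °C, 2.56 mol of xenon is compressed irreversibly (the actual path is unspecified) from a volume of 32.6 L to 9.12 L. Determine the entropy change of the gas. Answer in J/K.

Entropy is a state function, so ΔS_gas depends only on the end states.
For an isothermal ideal gas ΔS_gas = nR ln(V₂/V₁) = 2.56 × 8.314 × ln(9.12/32.6) = -27.1 J/K.

ΔS_gas = -27.1 J/K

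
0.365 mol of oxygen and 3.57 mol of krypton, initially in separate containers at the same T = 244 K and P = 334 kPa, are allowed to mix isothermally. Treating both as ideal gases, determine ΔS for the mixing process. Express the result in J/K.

ΔS_mix = 10.1 J/K

Mole fractions: x_A = 0.365/3.93 = 0.0928, x_B = 0.907.
ΔS_mix = −R(n_A ln x_A + n_B ln x_B) = −8.314 × (0.365 ln 0.0928 + 3.57 ln 0.907) = 10.1 J/K.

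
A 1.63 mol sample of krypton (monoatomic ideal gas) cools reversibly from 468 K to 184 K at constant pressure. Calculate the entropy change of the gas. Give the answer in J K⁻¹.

ΔS = -31.6 J/K

At constant pressure, ΔS = nC_p ln(T₂/T₁) with C_p = 5R/2 = 20.79 J mol⁻¹ K⁻¹.
ΔS = 1.63 × 20.79 × ln(184/468) = -31.6 J/K.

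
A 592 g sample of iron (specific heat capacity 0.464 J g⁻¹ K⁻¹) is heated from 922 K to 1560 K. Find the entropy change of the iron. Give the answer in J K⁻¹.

ΔS = ∫dQ_rev/T = m c ln(T₂/T₁) = 592 × 0.464 × ln(1560/922) = 144 J/K.

ΔS = 144 J/K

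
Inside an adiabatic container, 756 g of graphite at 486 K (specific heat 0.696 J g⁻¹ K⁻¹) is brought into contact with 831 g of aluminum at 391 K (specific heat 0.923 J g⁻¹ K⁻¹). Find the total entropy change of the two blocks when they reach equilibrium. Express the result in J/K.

Energy balance: T_f = (m₁c₁T₁ + m₂c₂T₂)/(m₁c₁ + m₂c₂) = 429.65 K.
ΔS₁ = m₁c₁ ln(T_f/T₁) = 526.176 × ln(429.65/486) = -64.84 J/K.
ΔS₂ = m₂c₂ ln(T_f/T₂) = 767.013 × ln(429.65/391) = 72.31 J/K.
ΔS_total = -64.84 + 72.31 = 7.47 J/K.

ΔS_total = 7.47 J/K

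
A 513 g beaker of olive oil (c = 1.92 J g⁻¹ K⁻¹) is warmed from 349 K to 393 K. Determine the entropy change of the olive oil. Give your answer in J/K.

ΔS = 117 J/K

ΔS = ∫dQ_rev/T = m c ln(T₂/T₁) = 513 × 1.92 × ln(393/349) = 117 J/K.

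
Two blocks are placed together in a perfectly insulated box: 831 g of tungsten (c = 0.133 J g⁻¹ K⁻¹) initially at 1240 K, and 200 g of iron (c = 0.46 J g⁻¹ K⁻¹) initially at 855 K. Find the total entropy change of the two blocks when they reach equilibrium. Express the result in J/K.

Energy balance: T_f = (m₁c₁T₁ + m₂c₂T₂)/(m₁c₁ + m₂c₂) = 1065.1 K.
ΔS₁ = m₁c₁ ln(T_f/T₁) = 110.523 × ln(1065.1/1240) = -16.804 J/K.
ΔS₂ = m₂c₂ ln(T_f/T₂) = 92 × ln(1065.1/855) = 20.215 J/K.
ΔS_total = -16.804 + 20.215 = 3.41 J/K.

ΔS_total = 3.41 J/K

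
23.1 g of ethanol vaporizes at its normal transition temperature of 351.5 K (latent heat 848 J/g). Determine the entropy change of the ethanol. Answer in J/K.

ΔS = 55.7 J/K

Heat absorbed by the substance: Q = mL = 23.1 × 848 = 19588.8 J.
At constant T, ΔS = Q_rev/T = 19588.8 / 351.5 = 55.7 J/K.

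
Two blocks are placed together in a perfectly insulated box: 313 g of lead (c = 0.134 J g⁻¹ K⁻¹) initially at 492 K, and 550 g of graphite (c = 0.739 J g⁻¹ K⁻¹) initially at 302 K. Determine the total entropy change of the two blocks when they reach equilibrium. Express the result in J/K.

ΔS_total = 5.17 J/K

Energy balance: T_f = (m₁c₁T₁ + m₂c₂T₂)/(m₁c₁ + m₂c₂) = 319.77 K.
ΔS₁ = m₁c₁ ln(T_f/T₁) = 41.942 × ln(319.77/492) = -18.07 J/K.
ΔS₂ = m₂c₂ ln(T_f/T₂) = 406.45 × ln(319.77/302) = 23.24 J/K.
ΔS_total = -18.07 + 23.24 = 5.17 J/K.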